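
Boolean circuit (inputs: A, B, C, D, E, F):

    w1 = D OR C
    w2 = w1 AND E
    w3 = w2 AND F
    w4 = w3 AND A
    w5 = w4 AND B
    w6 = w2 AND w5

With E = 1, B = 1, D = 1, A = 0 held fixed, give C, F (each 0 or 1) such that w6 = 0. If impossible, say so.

C=1, F=1

Check with E = 1, B = 1, D = 1, A = 0 and C=1, F=1:
w1 = D OR C = 1 OR 1 = 1
w2 = w1 AND E = 1 AND 1 = 1
w3 = w2 AND F = 1 AND 1 = 1
w4 = w3 AND A = 1 AND 0 = 0
w5 = w4 AND B = 0 AND 1 = 0
w6 = w2 AND w5 = 1 AND 0 = 0
So w6 = 0.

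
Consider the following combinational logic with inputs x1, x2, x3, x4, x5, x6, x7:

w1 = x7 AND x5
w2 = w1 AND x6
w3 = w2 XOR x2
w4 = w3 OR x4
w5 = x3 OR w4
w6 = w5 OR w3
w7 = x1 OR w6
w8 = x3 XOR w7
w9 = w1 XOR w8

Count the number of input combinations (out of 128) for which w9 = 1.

w9 = w1 XOR w8 must be 1, so w1 and w8 differ.
Enumerating the 128 input combinations, 60 give w9 = 1 and 68 give w9 = 0.

60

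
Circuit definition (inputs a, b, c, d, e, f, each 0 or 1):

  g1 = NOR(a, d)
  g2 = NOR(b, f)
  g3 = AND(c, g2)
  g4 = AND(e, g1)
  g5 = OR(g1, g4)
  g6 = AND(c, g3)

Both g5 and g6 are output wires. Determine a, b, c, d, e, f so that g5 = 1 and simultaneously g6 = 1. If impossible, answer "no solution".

a=0, b=0, c=1, d=0, e=1, f=0

Check with a=0, b=0, c=1, d=0, e=1, f=0:
g1 = NOR(a, d) = NOR(0, 0) = 1
g2 = NOR(b, f) = NOR(0, 0) = 1
g3 = AND(c, g2) = AND(1, 1) = 1
g4 = AND(e, g1) = AND(1, 1) = 1
g5 = OR(g1, g4) = OR(1, 1) = 1
g6 = AND(c, g3) = AND(1, 1) = 1
So g5 = 1 and g6 = 1.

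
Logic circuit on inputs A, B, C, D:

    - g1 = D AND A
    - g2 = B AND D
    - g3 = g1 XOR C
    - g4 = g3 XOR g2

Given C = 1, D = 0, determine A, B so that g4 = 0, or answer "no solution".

With C = 1, D = 0 fixed, none of the 4 settings of A, B give g4 = 0.
For example, with A=0, B=0:
g1 = D AND A = 0 AND 0 = 0
g2 = B AND D = 0 AND 0 = 0
g3 = g1 XOR C = 0 XOR 1 = 1
g4 = g3 XOR g2 = 1 XOR 0 = 1
giving g4 = 1 ≠ 0.

no solution exists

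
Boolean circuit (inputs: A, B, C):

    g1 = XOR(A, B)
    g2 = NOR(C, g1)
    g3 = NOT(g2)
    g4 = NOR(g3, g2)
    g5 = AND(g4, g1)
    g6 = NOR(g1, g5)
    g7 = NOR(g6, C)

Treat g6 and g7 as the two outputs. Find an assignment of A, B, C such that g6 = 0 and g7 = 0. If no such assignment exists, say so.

A=0, B=1, C=1

Check with A=0, B=1, C=1:
g1 = XOR(A, B) = XOR(0, 1) = 1
g2 = NOR(C, g1) = NOR(1, 1) = 0
g3 = NOT(g2) = NOT 0 = 1
g4 = NOR(g3, g2) = NOR(1, 0) = 0
g5 = AND(g4, g1) = AND(0, 1) = 0
g6 = NOR(g1, g5) = NOR(1, 0) = 0
g7 = NOR(g6, C) = NOR(0, 1) = 0
So g6 = 0 and g7 = 0.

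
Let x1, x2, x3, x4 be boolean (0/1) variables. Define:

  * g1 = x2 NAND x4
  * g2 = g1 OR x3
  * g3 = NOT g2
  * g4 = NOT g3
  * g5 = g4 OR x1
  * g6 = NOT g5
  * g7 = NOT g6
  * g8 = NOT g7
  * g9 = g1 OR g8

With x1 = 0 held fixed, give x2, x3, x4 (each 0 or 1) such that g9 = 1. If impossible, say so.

g9 = g1 OR g8 must be 1, so at least one of g1, g8 is 1.
Check with x1 = 0 and x2=1, x3=1, x4=0:
g1 = x2 NAND x4 = 1 NAND 0 = 1
g2 = g1 OR x3 = 1 OR 1 = 1
g3 = NOT g2 = NOT 1 = 0
g4 = NOT g3 = NOT 0 = 1
g5 = g4 OR x1 = 1 OR 0 = 1
g6 = NOT g5 = NOT 1 = 0
g7 = NOT g6 = NOT 0 = 1
g8 = NOT g7 = NOT 1 = 0
g9 = g1 OR g8 = 1 OR 0 = 1
So g9 = 1.

x2=1 x3=1 x4=0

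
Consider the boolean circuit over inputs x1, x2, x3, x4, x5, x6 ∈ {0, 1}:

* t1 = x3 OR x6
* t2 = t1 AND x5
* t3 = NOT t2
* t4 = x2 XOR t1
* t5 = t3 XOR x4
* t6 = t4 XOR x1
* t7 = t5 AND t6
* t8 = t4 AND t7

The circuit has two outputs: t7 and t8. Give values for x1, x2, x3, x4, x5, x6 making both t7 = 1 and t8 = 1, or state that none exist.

Check with x1=0, x2=0, x3=0, x4=0, x5=0, x6=1:
t1 = x3 OR x6 = 0 OR 1 = 1
t2 = t1 AND x5 = 1 AND 0 = 0
t3 = NOT t2 = NOT 0 = 1
t4 = x2 XOR t1 = 0 XOR 1 = 1
t5 = t3 XOR x4 = 1 XOR 0 = 1
t6 = t4 XOR x1 = 1 XOR 0 = 1
t7 = t5 AND t6 = 1 AND 1 = 1
t8 = t4 AND t7 = 1 AND 1 = 1
So t7 = 1 and t8 = 1.

x1=0, x2=0, x3=0, x4=0, x5=0, x6=1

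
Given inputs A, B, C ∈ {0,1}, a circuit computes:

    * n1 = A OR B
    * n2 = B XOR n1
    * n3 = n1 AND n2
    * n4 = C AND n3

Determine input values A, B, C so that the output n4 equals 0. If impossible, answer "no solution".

A=0, B=1, C=1

n4 = C AND n3 must be 0, so at least one of C, n3 is 0.
Check with A=0, B=1, C=1:
n1 = A OR B = 0 OR 1 = 1
n2 = B XOR n1 = 1 XOR 1 = 0
n3 = n1 AND n2 = 1 AND 0 = 0
n4 = C AND n3 = 1 AND 0 = 0
So n4 = 0 as required.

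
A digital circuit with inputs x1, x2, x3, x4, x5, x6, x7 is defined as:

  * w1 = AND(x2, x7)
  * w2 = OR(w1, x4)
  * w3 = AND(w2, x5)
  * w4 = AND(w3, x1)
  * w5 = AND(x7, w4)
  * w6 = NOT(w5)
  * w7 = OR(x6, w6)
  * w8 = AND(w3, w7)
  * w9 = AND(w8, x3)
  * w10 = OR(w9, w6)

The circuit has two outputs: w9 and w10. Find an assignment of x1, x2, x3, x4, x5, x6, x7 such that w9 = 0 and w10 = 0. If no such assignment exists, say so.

x1=1, x2=1, x3=0, x4=1, x5=1, x6=0, x7=1

Check with x1=1, x2=1, x3=0, x4=1, x5=1, x6=0, x7=1:
w1 = AND(x2, x7) = AND(1, 1) = 1
w2 = OR(w1, x4) = OR(1, 1) = 1
w3 = AND(w2, x5) = AND(1, 1) = 1
w4 = AND(w3, x1) = AND(1, 1) = 1
w5 = AND(x7, w4) = AND(1, 1) = 1
w6 = NOT(w5) = NOT 1 = 0
w7 = OR(x6, w6) = OR(0, 0) = 0
w8 = AND(w3, w7) = AND(1, 0) = 0
w9 = AND(w8, x3) = AND(0, 0) = 0
w10 = OR(w9, w6) = OR(0, 0) = 0
So w9 = 0 and w10 = 0.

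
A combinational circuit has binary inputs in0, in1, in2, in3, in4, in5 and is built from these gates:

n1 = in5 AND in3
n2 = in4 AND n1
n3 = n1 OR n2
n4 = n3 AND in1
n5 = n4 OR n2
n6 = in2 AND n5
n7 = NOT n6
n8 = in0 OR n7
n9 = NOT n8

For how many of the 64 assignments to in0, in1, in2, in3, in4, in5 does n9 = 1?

n9 = NOT n8 must be 1, so n8 = 0.
n8 = in0 OR n7 must be 0, so both in0 = 0 and n7 = 0.
Satisfying assignments:
  in0=0, in1=0, in2=1, in3=1, in4=1, in5=1
  in0=0, in1=1, in2=1, in3=1, in4=0, in5=1
  in0=0, in1=1, in2=1, in3=1, in4=1, in5=1

3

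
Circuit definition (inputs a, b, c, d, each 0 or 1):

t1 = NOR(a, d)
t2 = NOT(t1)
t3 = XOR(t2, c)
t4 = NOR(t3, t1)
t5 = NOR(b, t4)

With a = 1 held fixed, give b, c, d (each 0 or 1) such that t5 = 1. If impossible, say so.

b=0 c=0 d=0

t5 = NOR(b, t4) must be 1, so both b = 0 and t4 = 0.
Check with a = 1 and b=0, c=0, d=0:
t1 = NOR(a, d) = NOR(1, 0) = 0
t2 = NOT(t1) = NOT 0 = 1
t3 = XOR(t2, c) = XOR(1, 0) = 1
t4 = NOR(t3, t1) = NOR(1, 0) = 0
t5 = NOR(b, t4) = NOR(0, 0) = 1
So t5 = 1.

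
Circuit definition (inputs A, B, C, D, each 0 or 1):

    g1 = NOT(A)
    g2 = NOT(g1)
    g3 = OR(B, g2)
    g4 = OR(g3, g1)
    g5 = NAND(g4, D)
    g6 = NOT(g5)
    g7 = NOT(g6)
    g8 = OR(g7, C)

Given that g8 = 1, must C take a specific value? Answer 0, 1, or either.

either

Both values of C occur among assignments with g8 = 1:
  C=0: A=0, B=0, C=0, D=0
  C=1: A=0, B=0, C=1, D=0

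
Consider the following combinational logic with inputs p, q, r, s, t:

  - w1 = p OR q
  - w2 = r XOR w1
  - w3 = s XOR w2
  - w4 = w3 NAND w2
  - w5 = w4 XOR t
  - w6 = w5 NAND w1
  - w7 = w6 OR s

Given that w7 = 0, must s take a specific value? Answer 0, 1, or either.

0

w7 = w6 OR s must be 0, so both w6 = 0 and s = 0.
w6 = w5 NAND w1 must be 0, so both w5 = 1 and w1 = 1.
Every assignment with w7 = 0 has s = 0; there are 6 such assignment(s).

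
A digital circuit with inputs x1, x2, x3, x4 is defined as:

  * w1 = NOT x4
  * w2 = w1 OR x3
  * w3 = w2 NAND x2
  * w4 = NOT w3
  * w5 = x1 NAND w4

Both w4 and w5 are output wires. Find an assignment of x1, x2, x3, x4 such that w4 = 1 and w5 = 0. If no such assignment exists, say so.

Check with x1=1, x2=1, x3=1, x4=0:
w1 = NOT x4 = NOT 0 = 1
w2 = w1 OR x3 = 1 OR 1 = 1
w3 = w2 NAND x2 = 1 NAND 1 = 0
w4 = NOT w3 = NOT 0 = 1
w5 = x1 NAND w4 = 1 NAND 1 = 0
So w4 = 1 and w5 = 0.

x1=1, x2=1, x3=1, x4=0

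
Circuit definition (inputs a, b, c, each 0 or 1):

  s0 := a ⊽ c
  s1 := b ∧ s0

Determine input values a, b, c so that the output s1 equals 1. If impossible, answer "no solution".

s1 = b ∧ s0 must be 1, so both b = 1 and s0 = 1.
Check with a=0, b=1, c=0:
s0 = a ⊽ c = 0 ⊽ 0 = 1
s1 = b ∧ s0 = 1 ∧ 1 = 1
So s1 = 1 as required.

a=0, b=1, c=0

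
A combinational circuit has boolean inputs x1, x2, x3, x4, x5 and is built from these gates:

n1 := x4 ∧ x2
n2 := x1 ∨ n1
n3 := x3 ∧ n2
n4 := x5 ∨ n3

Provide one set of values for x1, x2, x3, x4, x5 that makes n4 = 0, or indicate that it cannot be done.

x1=0, x2=1, x3=0, x4=1, x5=0

Check with x1=0, x2=1, x3=0, x4=1, x5=0:
n1 = x4 ∧ x2 = 1 ∧ 1 = 1
n2 = x1 ∨ n1 = 0 ∨ 1 = 1
n3 = x3 ∧ n2 = 0 ∧ 1 = 0
n4 = x5 ∨ n3 = 0 ∨ 0 = 0
So n4 = 0 as required.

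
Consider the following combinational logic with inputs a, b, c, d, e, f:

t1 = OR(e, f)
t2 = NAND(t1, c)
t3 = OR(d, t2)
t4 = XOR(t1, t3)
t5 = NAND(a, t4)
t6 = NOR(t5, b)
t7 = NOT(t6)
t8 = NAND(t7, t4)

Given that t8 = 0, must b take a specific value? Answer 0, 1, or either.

either

Both values of b occur among assignments with t8 = 0:
  b=0: a=0, b=0, c=0, d=0, e=0, f=0
  b=1: a=0, b=1, c=0, d=0, e=0, f=0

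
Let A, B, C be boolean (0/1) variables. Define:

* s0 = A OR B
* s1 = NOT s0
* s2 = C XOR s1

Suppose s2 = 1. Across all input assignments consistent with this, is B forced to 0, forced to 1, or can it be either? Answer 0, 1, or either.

either

Both values of B occur among assignments with s2 = 1:
  B=0: A=0, B=0, C=0
  B=1: A=0, B=1, C=1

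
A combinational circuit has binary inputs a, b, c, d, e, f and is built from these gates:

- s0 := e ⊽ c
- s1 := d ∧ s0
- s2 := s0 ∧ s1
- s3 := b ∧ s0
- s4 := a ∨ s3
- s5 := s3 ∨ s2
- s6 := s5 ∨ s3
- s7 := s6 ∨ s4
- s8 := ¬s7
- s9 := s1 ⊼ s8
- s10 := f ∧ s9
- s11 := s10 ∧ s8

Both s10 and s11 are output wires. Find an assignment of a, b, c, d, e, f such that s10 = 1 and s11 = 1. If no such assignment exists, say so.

a=0, b=1, c=0, d=1, e=1, f=1

Check with a=0, b=1, c=0, d=1, e=1, f=1:
s0 = e ⊽ c = 1 ⊽ 0 = 0
s1 = d ∧ s0 = 1 ∧ 0 = 0
s2 = s0 ∧ s1 = 0 ∧ 0 = 0
s3 = b ∧ s0 = 1 ∧ 0 = 0
s4 = a ∨ s3 = 0 ∨ 0 = 0
s5 = s3 ∨ s2 = 0 ∨ 0 = 0
s6 = s5 ∨ s3 = 0 ∨ 0 = 0
s7 = s6 ∨ s4 = 0 ∨ 0 = 0
s8 = ¬s7 = ¬0 = 1
s9 = s1 ⊼ s8 = 0 ⊼ 1 = 1
s10 = f ∧ s9 = 1 ∧ 1 = 1
s11 = s10 ∧ s8 = 1 ∧ 1 = 1
So s10 = 1 and s11 = 1.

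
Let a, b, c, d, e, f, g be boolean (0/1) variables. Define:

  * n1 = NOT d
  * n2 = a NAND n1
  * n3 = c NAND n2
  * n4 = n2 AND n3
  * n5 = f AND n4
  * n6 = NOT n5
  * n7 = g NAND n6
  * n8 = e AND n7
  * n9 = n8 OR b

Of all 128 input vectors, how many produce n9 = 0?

45

n9 = n8 OR b must be 0, so both n8 = 0 and b = 0.
Enumerating the 128 input combinations, 45 give n9 = 0 and 83 give n9 = 1.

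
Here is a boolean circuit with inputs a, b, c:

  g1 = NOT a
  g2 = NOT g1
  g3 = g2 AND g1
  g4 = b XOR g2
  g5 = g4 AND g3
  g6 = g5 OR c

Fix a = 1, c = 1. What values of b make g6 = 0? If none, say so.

no solution exists

With a = 1, c = 1 fixed, none of the 2 settings of b give g6 = 0.
For example, with b=0:
g1 = NOT a = NOT 1 = 0
g2 = NOT g1 = NOT 0 = 1
g3 = g2 AND g1 = 1 AND 0 = 0
g4 = b XOR g2 = 0 XOR 1 = 1
g5 = g4 AND g3 = 1 AND 0 = 0
g6 = g5 OR c = 0 OR 1 = 1
giving g6 = 1 ≠ 0.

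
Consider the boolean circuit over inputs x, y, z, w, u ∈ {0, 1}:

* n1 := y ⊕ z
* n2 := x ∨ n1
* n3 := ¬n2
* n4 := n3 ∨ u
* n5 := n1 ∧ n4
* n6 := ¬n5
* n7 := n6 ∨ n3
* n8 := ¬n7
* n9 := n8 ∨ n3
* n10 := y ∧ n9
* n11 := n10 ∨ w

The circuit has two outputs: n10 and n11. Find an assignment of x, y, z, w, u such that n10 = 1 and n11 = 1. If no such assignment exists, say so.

Check with x=1, y=1, z=0, w=0, u=1:
n1 = y ⊕ z = 1 ⊕ 0 = 1
n2 = x ∨ n1 = 1 ∨ 1 = 1
n3 = ¬n2 = ¬1 = 0
n4 = n3 ∨ u = 0 ∨ 1 = 1
n5 = n1 ∧ n4 = 1 ∧ 1 = 1
n6 = ¬n5 = ¬1 = 0
n7 = n6 ∨ n3 = 0 ∨ 0 = 0
n8 = ¬n7 = ¬0 = 1
n9 = n8 ∨ n3 = 1 ∨ 0 = 1
n10 = y ∧ n9 = 1 ∧ 1 = 1
n11 = n10 ∨ w = 1 ∨ 0 = 1
So n10 = 1 and n11 = 1.

x=1, y=1, z=0, w=0, u=1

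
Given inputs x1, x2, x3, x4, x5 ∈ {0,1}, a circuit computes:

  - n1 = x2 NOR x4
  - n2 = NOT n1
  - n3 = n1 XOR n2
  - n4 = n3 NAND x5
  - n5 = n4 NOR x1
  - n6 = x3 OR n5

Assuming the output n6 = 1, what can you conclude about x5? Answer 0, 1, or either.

Both values of x5 occur among assignments with n6 = 1:
  x5=0: x1=0, x2=0, x3=1, x4=0, x5=0
  x5=1: x1=0, x2=0, x3=0, x4=0, x5=1

either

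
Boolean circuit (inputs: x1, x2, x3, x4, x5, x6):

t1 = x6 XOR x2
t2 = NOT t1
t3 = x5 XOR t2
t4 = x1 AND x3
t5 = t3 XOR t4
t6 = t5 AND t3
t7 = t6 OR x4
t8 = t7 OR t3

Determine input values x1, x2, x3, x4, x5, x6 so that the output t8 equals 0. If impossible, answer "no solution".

t8 = t7 OR t3 must be 0, so both t7 = 0 and t3 = 0.
Check with x1=1, x2=1, x3=0, x4=0, x5=0, x6=0:
t1 = x6 XOR x2 = 0 XOR 1 = 1
t2 = NOT t1 = NOT 1 = 0
t3 = x5 XOR t2 = 0 XOR 0 = 0
t4 = x1 AND x3 = 1 AND 0 = 0
t5 = t3 XOR t4 = 0 XOR 0 = 0
t6 = t5 AND t3 = 0 AND 0 = 0
t7 = t6 OR x4 = 0 OR 0 = 0
t8 = t7 OR t3 = 0 OR 0 = 0
So t8 = 0 as required.

x1=1, x2=1, x3=0, x4=0, x5=0, x6=0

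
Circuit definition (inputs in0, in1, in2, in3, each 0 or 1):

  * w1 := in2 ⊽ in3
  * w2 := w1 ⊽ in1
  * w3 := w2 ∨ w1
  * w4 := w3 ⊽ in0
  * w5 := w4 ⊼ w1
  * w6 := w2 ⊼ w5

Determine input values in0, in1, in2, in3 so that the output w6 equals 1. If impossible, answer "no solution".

w6 = w2 ⊼ w5 must be 1, so at least one of w2, w5 is 0.
Check with in0=0 in1=1 in2=1 in3=0:
w1 = in2 ⊽ in3 = 1 ⊽ 0 = 0
w2 = w1 ⊽ in1 = 0 ⊽ 1 = 0
w3 = w2 ∨ w1 = 0 ∨ 0 = 0
w4 = w3 ⊽ in0 = 0 ⊽ 0 = 1
w5 = w4 ⊼ w1 = 1 ⊼ 0 = 1
w6 = w2 ⊼ w5 = 0 ⊼ 1 = 1
So w6 = 1 as required.

in0=0 in1=1 in2=1 in3=0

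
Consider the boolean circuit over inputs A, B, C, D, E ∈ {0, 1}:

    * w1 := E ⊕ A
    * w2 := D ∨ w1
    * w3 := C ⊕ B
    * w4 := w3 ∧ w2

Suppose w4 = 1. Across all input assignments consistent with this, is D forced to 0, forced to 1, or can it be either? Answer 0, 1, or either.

Both values of D occur among assignments with w4 = 1:
  D=0: A=0, B=0, C=1, D=0, E=1
  D=1: A=0, B=0, C=1, D=1, E=0

either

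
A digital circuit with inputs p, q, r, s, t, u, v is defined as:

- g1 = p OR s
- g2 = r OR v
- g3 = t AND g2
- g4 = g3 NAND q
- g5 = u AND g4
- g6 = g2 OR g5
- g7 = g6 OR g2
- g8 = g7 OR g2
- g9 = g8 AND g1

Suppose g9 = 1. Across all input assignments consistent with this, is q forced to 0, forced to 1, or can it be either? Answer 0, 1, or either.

Both values of q occur among assignments with g9 = 1:
  q=0: p=0, q=0, r=0, s=1, t=0, u=0, v=1
  q=1: p=0, q=1, r=0, s=1, t=0, u=0, v=1

either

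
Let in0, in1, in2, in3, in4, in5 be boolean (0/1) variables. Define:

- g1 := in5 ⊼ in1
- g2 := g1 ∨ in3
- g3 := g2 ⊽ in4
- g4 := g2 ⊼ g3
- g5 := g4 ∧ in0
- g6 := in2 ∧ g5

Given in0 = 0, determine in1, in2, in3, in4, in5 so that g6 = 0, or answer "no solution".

in1=0, in2=0, in3=1, in4=1, in5=0

Check with in0 = 0 and in1=0, in2=0, in3=1, in4=1, in5=0:
g1 = in5 ⊼ in1 = 0 ⊼ 0 = 1
g2 = g1 ∨ in3 = 1 ∨ 1 = 1
g3 = g2 ⊽ in4 = 1 ⊽ 1 = 0
g4 = g2 ⊼ g3 = 1 ⊼ 0 = 1
g5 = g4 ∧ in0 = 1 ∧ 0 = 0
g6 = in2 ∧ g5 = 0 ∧ 0 = 0
So g6 = 0.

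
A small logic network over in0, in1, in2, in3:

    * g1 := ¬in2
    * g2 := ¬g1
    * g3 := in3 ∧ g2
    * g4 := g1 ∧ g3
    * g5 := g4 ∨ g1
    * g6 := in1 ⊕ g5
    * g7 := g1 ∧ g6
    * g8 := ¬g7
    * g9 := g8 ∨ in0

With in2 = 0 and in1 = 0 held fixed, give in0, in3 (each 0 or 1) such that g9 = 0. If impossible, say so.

in0=0, in3=0

Check with in2 = 0 and in1 = 0 and in0=0, in3=0:
g1 = ¬in2 = ¬0 = 1
g2 = ¬g1 = ¬1 = 0
g3 = in3 ∧ g2 = 0 ∧ 0 = 0
g4 = g1 ∧ g3 = 1 ∧ 0 = 0
g5 = g4 ∨ g1 = 0 ∨ 1 = 1
g6 = in1 ⊕ g5 = 0 ⊕ 1 = 1
g7 = g1 ∧ g6 = 1 ∧ 1 = 1
g8 = ¬g7 = ¬1 = 0
g9 = g8 ∨ in0 = 0 ∨ 0 = 0
So g9 = 0.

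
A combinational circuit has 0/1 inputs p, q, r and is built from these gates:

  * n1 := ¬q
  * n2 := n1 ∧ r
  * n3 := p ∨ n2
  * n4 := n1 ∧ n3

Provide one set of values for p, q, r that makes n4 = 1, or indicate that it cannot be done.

Check with p=0, q=0, r=1:
n1 = ¬q = ¬0 = 1
n2 = n1 ∧ r = 1 ∧ 1 = 1
n3 = p ∨ n2 = 0 ∨ 1 = 1
n4 = n1 ∧ n3 = 1 ∧ 1 = 1
So n4 = 1 as required.

p=0, q=0, r=1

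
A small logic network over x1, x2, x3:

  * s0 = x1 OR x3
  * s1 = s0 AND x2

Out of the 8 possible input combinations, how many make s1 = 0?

5

s1 = s0 AND x2 must be 0, so at least one of s0, x2 is 0.
Satisfying assignments:
  x1=0, x2=0, x3=0
  x1=0, x2=0, x3=1
  x1=0, x2=1, x3=0
  x1=1, x2=0, x3=0
  x1=1, x2=0, x3=1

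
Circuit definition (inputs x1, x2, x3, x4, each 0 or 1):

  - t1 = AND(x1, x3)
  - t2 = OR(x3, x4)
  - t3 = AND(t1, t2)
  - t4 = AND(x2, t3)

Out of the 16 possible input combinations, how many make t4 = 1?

t4 = AND(x2, t3) must be 1, so both x2 = 1 and t3 = 1.
t3 = AND(t1, t2) must be 1, so both t1 = 1 and t2 = 1.
Satisfying assignments:
  x1=1, x2=1, x3=1, x4=0
  x1=1, x2=1, x3=1, x4=1

2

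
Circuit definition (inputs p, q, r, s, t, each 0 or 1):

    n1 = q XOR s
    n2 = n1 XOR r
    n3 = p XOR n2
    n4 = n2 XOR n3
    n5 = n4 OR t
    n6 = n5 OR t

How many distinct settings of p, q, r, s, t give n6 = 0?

8

n6 = n5 OR t must be 0, so both n5 = 0 and t = 0.
n5 = n4 OR t must be 0, so both n4 = 0 and t = 0.
Enumerating the 32 input combinations, 8 give n6 = 0 and 24 give n6 = 1.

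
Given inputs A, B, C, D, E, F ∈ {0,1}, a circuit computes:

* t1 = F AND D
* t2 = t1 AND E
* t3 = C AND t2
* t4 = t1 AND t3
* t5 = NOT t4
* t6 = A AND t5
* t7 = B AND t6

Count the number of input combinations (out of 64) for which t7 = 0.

49

t7 = B AND t6 must be 0, so at least one of B, t6 is 0.
Enumerating the 64 input combinations, 49 give t7 = 0 and 15 give t7 = 1.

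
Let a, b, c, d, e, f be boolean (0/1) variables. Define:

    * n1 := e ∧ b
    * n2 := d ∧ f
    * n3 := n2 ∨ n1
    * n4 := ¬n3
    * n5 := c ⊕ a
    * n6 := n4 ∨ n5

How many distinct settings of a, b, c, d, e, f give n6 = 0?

14

n6 = n4 ∨ n5 must be 0, so both n4 = 0 and n5 = 0.
n4 = ¬n3 must be 0, so n3 = 1.
Enumerating the 64 input combinations, 14 give n6 = 0 and 50 give n6 = 1.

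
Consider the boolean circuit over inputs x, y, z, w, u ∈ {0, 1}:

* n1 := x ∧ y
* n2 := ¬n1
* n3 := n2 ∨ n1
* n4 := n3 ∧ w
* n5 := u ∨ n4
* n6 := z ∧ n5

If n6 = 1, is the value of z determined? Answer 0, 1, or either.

n6 = z ∧ n5 must be 1, so both z = 1 and n5 = 1.
n5 = u ∨ n4 must be 1, so at least one of u, n4 is 1.
Every assignment with n6 = 1 has z = 1; there are 12 such assignment(s).

1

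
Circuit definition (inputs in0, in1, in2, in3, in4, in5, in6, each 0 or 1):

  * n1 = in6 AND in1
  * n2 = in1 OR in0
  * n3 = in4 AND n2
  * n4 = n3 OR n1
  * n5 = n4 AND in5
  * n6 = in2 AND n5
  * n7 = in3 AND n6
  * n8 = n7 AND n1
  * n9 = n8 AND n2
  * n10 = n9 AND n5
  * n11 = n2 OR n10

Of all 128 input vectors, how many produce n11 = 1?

96

n11 = n2 OR n10 must be 1, so at least one of n2, n10 is 1.
Enumerating the 128 input combinations, 96 give n11 = 1 and 32 give n11 = 0.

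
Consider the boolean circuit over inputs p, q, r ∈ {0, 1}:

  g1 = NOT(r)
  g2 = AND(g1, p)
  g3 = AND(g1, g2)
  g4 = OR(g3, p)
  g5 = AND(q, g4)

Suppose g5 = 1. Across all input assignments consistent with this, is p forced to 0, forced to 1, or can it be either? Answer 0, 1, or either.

1

g5 = AND(q, g4) must be 1, so both q = 1 and g4 = 1.
Every assignment with g5 = 1 has p = 1; there are 2 such assignment(s).
  p=1, q=1, r=0
  p=1, q=1, r=1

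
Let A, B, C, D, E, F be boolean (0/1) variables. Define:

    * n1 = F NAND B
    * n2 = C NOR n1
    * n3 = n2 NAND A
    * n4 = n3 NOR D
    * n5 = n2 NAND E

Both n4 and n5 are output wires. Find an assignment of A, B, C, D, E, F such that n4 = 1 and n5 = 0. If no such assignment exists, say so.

A=1 B=1 C=0 D=0 E=1 F=1

Check with A=1 B=1 C=0 D=0 E=1 F=1:
n1 = F NAND B = 1 NAND 1 = 0
n2 = C NOR n1 = 0 NOR 0 = 1
n3 = n2 NAND A = 1 NAND 1 = 0
n4 = n3 NOR D = 0 NOR 0 = 1
n5 = n2 NAND E = 1 NAND 1 = 0
So n4 = 1 and n5 = 0.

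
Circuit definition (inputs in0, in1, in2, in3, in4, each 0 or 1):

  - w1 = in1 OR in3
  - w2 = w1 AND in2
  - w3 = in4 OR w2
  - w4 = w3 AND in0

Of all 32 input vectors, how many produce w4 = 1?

11

w4 = w3 AND in0 must be 1, so both w3 = 1 and in0 = 1.
w3 = in4 OR w2 must be 1, so at least one of in4, w2 is 1.
Enumerating the 32 input combinations, 11 give w4 = 1 and 21 give w4 = 0.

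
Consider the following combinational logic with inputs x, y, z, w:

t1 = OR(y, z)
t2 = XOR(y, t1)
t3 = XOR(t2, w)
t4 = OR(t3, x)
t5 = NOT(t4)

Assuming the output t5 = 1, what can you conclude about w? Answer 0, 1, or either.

Both values of w occur among assignments with t5 = 1:
  w=0: x=0, y=0, z=0, w=0
  w=1: x=0, y=0, z=1, w=1

either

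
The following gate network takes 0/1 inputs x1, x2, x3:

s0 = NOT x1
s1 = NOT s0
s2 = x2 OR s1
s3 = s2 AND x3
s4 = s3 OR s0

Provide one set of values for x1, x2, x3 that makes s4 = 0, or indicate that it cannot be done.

s4 = s3 OR s0 must be 0, so both s3 = 0 and s0 = 0.
Check with x1=1, x2=0, x3=0:
s0 = NOT x1 = NOT 1 = 0
s1 = NOT s0 = NOT 0 = 1
s2 = x2 OR s1 = 0 OR 1 = 1
s3 = s2 AND x3 = 1 AND 0 = 0
s4 = s3 OR s0 = 0 OR 0 = 0
So s4 = 0 as required.

x1=1, x2=0, x3=0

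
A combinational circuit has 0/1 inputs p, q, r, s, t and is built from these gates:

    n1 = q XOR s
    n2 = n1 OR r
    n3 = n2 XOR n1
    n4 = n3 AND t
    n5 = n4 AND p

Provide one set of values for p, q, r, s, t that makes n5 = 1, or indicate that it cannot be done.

n5 = n4 AND p must be 1, so both n4 = 1 and p = 1.
Check with p=1, q=0, r=1, s=0, t=1:
n1 = q XOR s = 0 XOR 0 = 0
n2 = n1 OR r = 0 OR 1 = 1
n3 = n2 XOR n1 = 1 XOR 0 = 1
n4 = n3 AND t = 1 AND 1 = 1
n5 = n4 AND p = 1 AND 1 = 1
So n5 = 1 as required.

p=1, q=0, r=1, s=0, t=1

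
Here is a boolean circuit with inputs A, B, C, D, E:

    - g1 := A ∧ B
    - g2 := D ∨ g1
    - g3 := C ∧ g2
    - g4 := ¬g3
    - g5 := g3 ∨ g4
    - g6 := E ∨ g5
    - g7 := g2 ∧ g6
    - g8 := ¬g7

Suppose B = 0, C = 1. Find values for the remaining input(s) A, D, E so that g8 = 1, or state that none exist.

Check with B = 0, C = 1 and A=1, D=0, E=0:
g1 = A ∧ B = 1 ∧ 0 = 0
g2 = D ∨ g1 = 0 ∨ 0 = 0
g3 = C ∧ g2 = 1 ∧ 0 = 0
g4 = ¬g3 = ¬0 = 1
g5 = g3 ∨ g4 = 0 ∨ 1 = 1
g6 = E ∨ g5 = 0 ∨ 1 = 1
g7 = g2 ∧ g6 = 0 ∧ 1 = 0
g8 = ¬g7 = ¬0 = 1
So g8 = 1.

A=1 D=0 E=0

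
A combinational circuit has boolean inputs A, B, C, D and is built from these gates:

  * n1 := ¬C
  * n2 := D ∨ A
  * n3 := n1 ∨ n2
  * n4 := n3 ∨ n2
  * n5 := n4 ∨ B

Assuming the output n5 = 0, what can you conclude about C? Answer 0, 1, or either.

1

n5 = n4 ∨ B must be 0, so both n4 = 0 and B = 0.
n4 = n3 ∨ n2 must be 0, so both n3 = 0 and n2 = 0.
Every assignment with n5 = 0 has C = 1; there are 1 such assignment(s).
  A=0, B=0, C=1, D=0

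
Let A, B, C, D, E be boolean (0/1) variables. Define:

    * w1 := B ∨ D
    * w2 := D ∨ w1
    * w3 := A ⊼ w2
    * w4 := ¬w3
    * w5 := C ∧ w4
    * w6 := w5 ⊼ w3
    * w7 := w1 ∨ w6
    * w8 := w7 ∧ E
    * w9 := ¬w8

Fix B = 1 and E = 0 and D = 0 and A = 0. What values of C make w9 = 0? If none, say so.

no solution exists

With B = 1 and E = 0 and D = 0 and A = 0 fixed, none of the 2 settings of C give w9 = 0.
For example, with C=1:
w1 = B ∨ D = 1 ∨ 0 = 1
w2 = D ∨ w1 = 0 ∨ 1 = 1
w3 = A ⊼ w2 = 0 ⊼ 1 = 1
w4 = ¬w3 = ¬1 = 0
w5 = C ∧ w4 = 1 ∧ 0 = 0
w6 = w5 ⊼ w3 = 0 ⊼ 1 = 1
w7 = w1 ∨ w6 = 1 ∨ 1 = 1
w8 = w7 ∧ E = 1 ∧ 0 = 0
w9 = ¬w8 = ¬0 = 1
giving w9 = 1 ≠ 0.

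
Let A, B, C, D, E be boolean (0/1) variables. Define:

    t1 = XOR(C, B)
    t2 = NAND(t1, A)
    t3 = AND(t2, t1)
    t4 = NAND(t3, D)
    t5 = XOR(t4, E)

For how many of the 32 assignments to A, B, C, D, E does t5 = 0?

t5 = XOR(t4, E) must be 0, so t4 and E are equal.
Enumerating the 32 input combinations, 16 give t5 = 0 and 16 give t5 = 1.

16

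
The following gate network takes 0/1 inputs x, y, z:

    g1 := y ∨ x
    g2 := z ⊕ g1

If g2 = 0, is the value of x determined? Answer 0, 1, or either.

either

Both values of x occur among assignments with g2 = 0:
  x=0: x=0, y=0, z=0
  x=1: x=1, y=0, z=1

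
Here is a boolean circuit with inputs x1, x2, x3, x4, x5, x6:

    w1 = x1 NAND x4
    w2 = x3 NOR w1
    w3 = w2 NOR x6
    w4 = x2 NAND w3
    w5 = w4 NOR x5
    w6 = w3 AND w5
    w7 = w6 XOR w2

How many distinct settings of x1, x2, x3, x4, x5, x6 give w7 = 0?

49

w7 = w6 XOR w2 must be 0, so w6 and w2 are equal.
Enumerating the 64 input combinations, 49 give w7 = 0 and 15 give w7 = 1.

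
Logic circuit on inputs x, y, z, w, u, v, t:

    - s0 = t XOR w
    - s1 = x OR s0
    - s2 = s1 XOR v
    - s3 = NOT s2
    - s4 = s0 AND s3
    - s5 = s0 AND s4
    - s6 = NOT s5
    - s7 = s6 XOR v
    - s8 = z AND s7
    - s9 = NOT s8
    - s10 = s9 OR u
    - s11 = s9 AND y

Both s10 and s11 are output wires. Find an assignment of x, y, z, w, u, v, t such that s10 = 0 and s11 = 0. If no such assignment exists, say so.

x=1 y=1 z=1 w=1 u=0 v=0 t=0

Check with x=1 y=1 z=1 w=1 u=0 v=0 t=0:
s0 = t XOR w = 0 XOR 1 = 1
s1 = x OR s0 = 1 OR 1 = 1
s2 = s1 XOR v = 1 XOR 0 = 1
s3 = NOT s2 = NOT 1 = 0
s4 = s0 AND s3 = 1 AND 0 = 0
s5 = s0 AND s4 = 1 AND 0 = 0
s6 = NOT s5 = NOT 0 = 1
s7 = s6 XOR v = 1 XOR 0 = 1
s8 = z AND s7 = 1 AND 1 = 1
s9 = NOT s8 = NOT 1 = 0
s10 = s9 OR u = 0 OR 0 = 0
s11 = s9 AND y = 0 AND 1 = 0
So s10 = 0 and s11 = 0.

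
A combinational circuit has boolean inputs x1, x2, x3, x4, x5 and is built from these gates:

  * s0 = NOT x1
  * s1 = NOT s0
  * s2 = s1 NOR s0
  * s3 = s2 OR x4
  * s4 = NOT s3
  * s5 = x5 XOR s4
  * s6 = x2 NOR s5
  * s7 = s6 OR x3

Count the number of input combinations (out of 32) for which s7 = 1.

20

s7 = s6 OR x3 must be 1, so at least one of s6, x3 is 1.
Enumerating the 32 input combinations, 20 give s7 = 1 and 12 give s7 = 0.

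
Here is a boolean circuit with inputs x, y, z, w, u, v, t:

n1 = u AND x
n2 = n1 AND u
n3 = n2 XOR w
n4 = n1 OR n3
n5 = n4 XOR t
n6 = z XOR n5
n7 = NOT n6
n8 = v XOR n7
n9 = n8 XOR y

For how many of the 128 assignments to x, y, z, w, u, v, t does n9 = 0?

n9 = n8 XOR y must be 0, so n8 and y are equal.
Enumerating the 128 input combinations, 64 give n9 = 0 and 64 give n9 = 1.

64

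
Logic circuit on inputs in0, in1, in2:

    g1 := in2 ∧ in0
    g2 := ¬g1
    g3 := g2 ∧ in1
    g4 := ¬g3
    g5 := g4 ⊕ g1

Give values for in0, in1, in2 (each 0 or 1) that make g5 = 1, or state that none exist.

g5 = g4 ⊕ g1 must be 1, so g4 and g1 differ.
Check with in0=1, in1=0, in2=0:
g1 = in2 ∧ in0 = 0 ∧ 1 = 0
g2 = ¬g1 = ¬0 = 1
g3 = g2 ∧ in1 = 1 ∧ 0 = 0
g4 = ¬g3 = ¬0 = 1
g5 = g4 ⊕ g1 = 1 ⊕ 0 = 1
So g5 = 1 as required.

in0=1, in1=0, in2=0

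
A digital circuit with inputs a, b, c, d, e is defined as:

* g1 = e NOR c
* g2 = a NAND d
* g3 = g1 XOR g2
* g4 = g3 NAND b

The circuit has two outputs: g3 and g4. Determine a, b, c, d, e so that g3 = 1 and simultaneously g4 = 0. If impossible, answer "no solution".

Check with a=1 b=1 c=0 d=1 e=0:
g1 = e NOR c = 0 NOR 0 = 1
g2 = a NAND d = 1 NAND 1 = 0
g3 = g1 XOR g2 = 1 XOR 0 = 1
g4 = g3 NAND b = 1 NAND 1 = 0
So g3 = 1 and g4 = 0.

a=1 b=1 c=0 d=1 e=0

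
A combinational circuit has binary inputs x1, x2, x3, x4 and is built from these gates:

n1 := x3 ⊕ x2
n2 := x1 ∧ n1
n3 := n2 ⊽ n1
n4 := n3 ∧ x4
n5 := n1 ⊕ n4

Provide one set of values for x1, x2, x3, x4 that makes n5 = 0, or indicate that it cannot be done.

x1=1 x2=0 x3=0 x4=0

Check with x1=1 x2=0 x3=0 x4=0:
n1 = x3 ⊕ x2 = 0 ⊕ 0 = 0
n2 = x1 ∧ n1 = 1 ∧ 0 = 0
n3 = n2 ⊽ n1 = 0 ⊽ 0 = 1
n4 = n3 ∧ x4 = 1 ∧ 0 = 0
n5 = n1 ⊕ n4 = 0 ⊕ 0 = 0
So n5 = 0 as required.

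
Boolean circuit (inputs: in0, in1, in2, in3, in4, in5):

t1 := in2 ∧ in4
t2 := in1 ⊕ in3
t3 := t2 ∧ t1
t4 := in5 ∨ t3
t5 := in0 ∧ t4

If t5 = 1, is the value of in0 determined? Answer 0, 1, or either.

t5 = in0 ∧ t4 must be 1, so both in0 = 1 and t4 = 1.
Every assignment with t5 = 1 has in0 = 1; there are 18 such assignment(s).

1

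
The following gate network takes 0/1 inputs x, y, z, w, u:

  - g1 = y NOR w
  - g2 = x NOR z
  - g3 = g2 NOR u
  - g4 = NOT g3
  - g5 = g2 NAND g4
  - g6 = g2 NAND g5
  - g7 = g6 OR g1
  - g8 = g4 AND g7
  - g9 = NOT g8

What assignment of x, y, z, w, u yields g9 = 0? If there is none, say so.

Check with x=1, y=0, z=1, w=0, u=1:
g1 = y NOR w = 0 NOR 0 = 1
g2 = x NOR z = 1 NOR 1 = 0
g3 = g2 NOR u = 0 NOR 1 = 0
g4 = NOT g3 = NOT 0 = 1
g5 = g2 NAND g4 = 0 NAND 1 = 1
g6 = g2 NAND g5 = 0 NAND 1 = 1
g7 = g6 OR g1 = 1 OR 1 = 1
g8 = g4 AND g7 = 1 AND 1 = 1
g9 = NOT g8 = NOT 1 = 0
So g9 = 0 as required.

x=1, y=0, z=1, w=0, u=1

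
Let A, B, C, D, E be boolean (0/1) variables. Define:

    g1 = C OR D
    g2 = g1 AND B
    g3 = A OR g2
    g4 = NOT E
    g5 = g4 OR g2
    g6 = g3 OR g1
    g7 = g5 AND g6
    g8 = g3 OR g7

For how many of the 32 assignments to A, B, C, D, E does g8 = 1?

25

g8 = g3 OR g7 must be 1, so at least one of g3, g7 is 1.
Enumerating the 32 input combinations, 25 give g8 = 1 and 7 give g8 = 0.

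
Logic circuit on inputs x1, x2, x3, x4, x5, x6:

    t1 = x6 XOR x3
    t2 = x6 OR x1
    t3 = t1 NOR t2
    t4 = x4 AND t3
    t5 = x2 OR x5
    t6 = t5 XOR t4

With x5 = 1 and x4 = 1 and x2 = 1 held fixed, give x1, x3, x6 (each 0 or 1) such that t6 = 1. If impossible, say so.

t6 = t5 XOR t4 must be 1, so t5 and t4 differ.
Check with x5 = 1 and x4 = 1 and x2 = 1 and x1=0, x3=0, x6=1:
t1 = x6 XOR x3 = 1 XOR 0 = 1
t2 = x6 OR x1 = 1 OR 0 = 1
t3 = t1 NOR t2 = 1 NOR 1 = 0
t4 = x4 AND t3 = 1 AND 0 = 0
t5 = x2 OR x5 = 1 OR 1 = 1
t6 = t5 XOR t4 = 1 XOR 0 = 1
So t6 = 1.

x1=0, x3=0, x6=1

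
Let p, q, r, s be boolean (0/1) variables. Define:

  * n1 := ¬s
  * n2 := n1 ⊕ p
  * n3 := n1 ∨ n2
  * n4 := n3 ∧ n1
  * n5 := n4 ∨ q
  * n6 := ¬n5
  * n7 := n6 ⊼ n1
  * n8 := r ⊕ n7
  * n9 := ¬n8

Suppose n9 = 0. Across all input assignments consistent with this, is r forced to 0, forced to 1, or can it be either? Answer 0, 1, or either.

0

n9 = ¬n8 must be 0, so n8 = 1.
Every assignment with n9 = 0 has r = 0; there are 8 such assignment(s).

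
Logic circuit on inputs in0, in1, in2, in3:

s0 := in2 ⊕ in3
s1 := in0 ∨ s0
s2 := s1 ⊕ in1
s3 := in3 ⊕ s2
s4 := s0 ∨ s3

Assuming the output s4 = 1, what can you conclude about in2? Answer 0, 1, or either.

Both values of in2 occur among assignments with s4 = 1:
  in2=0: in0=0, in1=0, in2=0, in3=1
  in2=1: in0=0, in1=0, in2=1, in3=0

either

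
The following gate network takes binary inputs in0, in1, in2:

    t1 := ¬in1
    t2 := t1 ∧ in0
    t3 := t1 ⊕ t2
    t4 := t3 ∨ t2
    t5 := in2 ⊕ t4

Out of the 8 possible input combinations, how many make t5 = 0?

4

t5 = in2 ⊕ t4 must be 0, so in2 and t4 are equal.
Satisfying assignments:
  in0=0, in1=0, in2=1
  in0=0, in1=1, in2=0
  in0=1, in1=0, in2=1
  in0=1, in1=1, in2=0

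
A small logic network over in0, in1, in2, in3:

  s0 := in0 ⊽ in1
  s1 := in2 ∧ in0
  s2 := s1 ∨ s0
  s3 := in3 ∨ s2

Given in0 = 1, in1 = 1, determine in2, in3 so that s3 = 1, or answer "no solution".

s3 = in3 ∨ s2 must be 1, so at least one of in3, s2 is 1.
Check with in0 = 1, in1 = 1 and in2=0, in3=1:
s0 = in0 ⊽ in1 = 1 ⊽ 1 = 0
s1 = in2 ∧ in0 = 0 ∧ 1 = 0
s2 = s1 ∨ s0 = 0 ∨ 0 = 0
s3 = in3 ∨ s2 = 1 ∨ 0 = 1
So s3 = 1.

in2=0, in3=1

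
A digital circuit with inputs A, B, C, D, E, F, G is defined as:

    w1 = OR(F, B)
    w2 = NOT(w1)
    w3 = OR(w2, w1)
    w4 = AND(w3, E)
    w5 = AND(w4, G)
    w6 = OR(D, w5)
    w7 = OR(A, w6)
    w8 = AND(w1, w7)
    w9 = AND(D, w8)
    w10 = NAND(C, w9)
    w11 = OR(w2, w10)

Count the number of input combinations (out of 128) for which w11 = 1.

104

w11 = OR(w2, w10) must be 1, so at least one of w2, w10 is 1.
Enumerating the 128 input combinations, 104 give w11 = 1 and 24 give w11 = 0.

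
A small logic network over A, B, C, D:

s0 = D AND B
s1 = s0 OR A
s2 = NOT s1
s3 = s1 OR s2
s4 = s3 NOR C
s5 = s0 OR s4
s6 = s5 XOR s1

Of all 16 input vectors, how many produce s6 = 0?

s6 = s5 XOR s1 must be 0, so s5 and s1 are equal.
Enumerating the 16 input combinations, 10 give s6 = 0 and 6 give s6 = 1.

10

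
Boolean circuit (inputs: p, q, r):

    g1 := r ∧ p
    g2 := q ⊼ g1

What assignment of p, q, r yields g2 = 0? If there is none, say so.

Check with p=1, q=1, r=1:
g1 = r ∧ p = 1 ∧ 1 = 1
g2 = q ⊼ g1 = 1 ⊼ 1 = 0
So g2 = 0 as required.

p=1, q=1, r=1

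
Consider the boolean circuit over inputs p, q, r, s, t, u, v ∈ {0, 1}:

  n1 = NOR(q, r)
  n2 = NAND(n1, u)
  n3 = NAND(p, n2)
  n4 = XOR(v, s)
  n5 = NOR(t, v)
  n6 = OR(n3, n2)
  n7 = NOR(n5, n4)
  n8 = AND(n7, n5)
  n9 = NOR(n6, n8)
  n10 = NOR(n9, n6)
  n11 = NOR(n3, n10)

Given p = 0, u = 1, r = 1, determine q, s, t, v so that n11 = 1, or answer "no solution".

With p = 0, u = 1, r = 1 fixed, none of the 16 settings of q, s, t, v give n11 = 1.
For example, with q=1, s=1, t=0, v=1:
n1 = NOR(q, r) = NOR(1, 1) = 0
n2 = NAND(n1, u) = NAND(0, 1) = 1
n3 = NAND(p, n2) = NAND(0, 1) = 1
n4 = XOR(v, s) = XOR(1, 1) = 0
n5 = NOR(t, v) = NOR(0, 1) = 0
n6 = OR(n3, n2) = OR(1, 1) = 1
n7 = NOR(n5, n4) = NOR(0, 0) = 1
n8 = AND(n7, n5) = AND(1, 0) = 0
n9 = NOR(n6, n8) = NOR(1, 0) = 0
n10 = NOR(n9, n6) = NOR(0, 1) = 0
n11 = NOR(n3, n10) = NOR(1, 0) = 0
giving n11 = 0 ≠ 1.

no solution exists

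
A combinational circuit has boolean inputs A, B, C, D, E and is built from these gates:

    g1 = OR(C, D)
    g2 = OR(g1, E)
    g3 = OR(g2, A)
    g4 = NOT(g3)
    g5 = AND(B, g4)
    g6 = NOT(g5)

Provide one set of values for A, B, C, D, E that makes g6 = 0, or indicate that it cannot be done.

g6 = NOT(g5) must be 0, so g5 = 1.
g5 = AND(B, g4) must be 1, so both B = 1 and g4 = 1.
Check with A=0, B=1, C=0, D=0, E=0:
g1 = OR(C, D) = OR(0, 0) = 0
g2 = OR(g1, E) = OR(0, 0) = 0
g3 = OR(g2, A) = OR(0, 0) = 0
g4 = NOT(g3) = NOT 0 = 1
g5 = AND(B, g4) = AND(1, 1) = 1
g6 = NOT(g5) = NOT 1 = 0
So g6 = 0 as required.

A=0, B=1, C=0, D=0, E=0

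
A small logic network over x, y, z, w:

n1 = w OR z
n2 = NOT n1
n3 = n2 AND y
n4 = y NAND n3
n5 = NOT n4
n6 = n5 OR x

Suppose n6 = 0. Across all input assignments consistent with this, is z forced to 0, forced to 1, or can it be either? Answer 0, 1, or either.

Both values of z occur among assignments with n6 = 0:
  z=0: x=0, y=0, z=0, w=0
  z=1: x=0, y=0, z=1, w=0

either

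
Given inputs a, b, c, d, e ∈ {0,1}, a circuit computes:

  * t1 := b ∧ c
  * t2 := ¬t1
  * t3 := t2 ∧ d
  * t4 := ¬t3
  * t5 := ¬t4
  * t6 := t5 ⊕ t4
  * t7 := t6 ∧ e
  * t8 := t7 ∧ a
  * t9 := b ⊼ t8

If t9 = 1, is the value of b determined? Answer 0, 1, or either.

either

Both values of b occur among assignments with t9 = 1:
  b=0: a=0, b=0, c=0, d=0, e=0
  b=1: a=0, b=1, c=0, d=0, e=0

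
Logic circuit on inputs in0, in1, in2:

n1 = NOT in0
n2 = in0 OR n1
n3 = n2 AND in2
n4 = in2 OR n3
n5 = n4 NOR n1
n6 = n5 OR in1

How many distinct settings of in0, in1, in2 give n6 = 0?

3

n6 = n5 OR in1 must be 0, so both n5 = 0 and in1 = 0.
Satisfying assignments:
  in0=0, in1=0, in2=0
  in0=0, in1=0, in2=1
  in0=1, in1=0, in2=1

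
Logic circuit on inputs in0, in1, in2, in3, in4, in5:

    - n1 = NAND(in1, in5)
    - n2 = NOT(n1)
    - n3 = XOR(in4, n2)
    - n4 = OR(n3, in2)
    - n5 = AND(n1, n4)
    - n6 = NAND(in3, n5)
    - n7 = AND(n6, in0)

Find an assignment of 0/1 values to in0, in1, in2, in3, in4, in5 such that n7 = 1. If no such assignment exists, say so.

n7 = AND(n6, in0) must be 1, so both n6 = 1 and in0 = 1.
Check with in0=1, in1=1, in2=1, in3=1, in4=1, in5=1:
n1 = NAND(in1, in5) = NAND(1, 1) = 0
n2 = NOT(n1) = NOT 0 = 1
n3 = XOR(in4, n2) = XOR(1, 1) = 0
n4 = OR(n3, in2) = OR(0, 1) = 1
n5 = AND(n1, n4) = AND(0, 1) = 0
n6 = NAND(in3, n5) = NAND(1, 0) = 1
n7 = AND(n6, in0) = AND(1, 1) = 1
So n7 = 1 as required.

in0=1, in1=1, in2=1, in3=1, in4=1, in5=1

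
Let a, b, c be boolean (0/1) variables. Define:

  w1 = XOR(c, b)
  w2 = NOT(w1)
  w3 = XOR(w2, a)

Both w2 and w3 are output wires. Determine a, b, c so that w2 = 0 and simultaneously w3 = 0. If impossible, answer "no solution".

a=0 b=1 c=0

Check with a=0 b=1 c=0:
w1 = XOR(c, b) = XOR(0, 1) = 1
w2 = NOT(w1) = NOT 1 = 0
w3 = XOR(w2, a) = XOR(0, 0) = 0
So w2 = 0 and w3 = 0.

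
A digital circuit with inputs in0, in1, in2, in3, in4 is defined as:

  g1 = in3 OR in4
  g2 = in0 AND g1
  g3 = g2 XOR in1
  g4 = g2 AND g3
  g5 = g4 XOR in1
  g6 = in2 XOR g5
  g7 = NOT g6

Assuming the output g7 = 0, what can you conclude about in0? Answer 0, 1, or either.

either

Both values of in0 occur among assignments with g7 = 0:
  in0=0: in0=0, in1=0, in2=1, in3=0, in4=0
  in0=1: in0=1, in1=0, in2=0, in3=0, in4=1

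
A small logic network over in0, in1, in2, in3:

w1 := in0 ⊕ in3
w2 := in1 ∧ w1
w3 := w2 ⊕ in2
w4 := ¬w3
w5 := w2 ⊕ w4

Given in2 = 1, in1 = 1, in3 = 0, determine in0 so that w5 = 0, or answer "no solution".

in0=0

w5 = w2 ⊕ w4 must be 0, so w2 and w4 are equal.
Check with in2 = 1, in1 = 1, in3 = 0 and in0=0:
w1 = in0 ⊕ in3 = 0 ⊕ 0 = 0
w2 = in1 ∧ w1 = 1 ∧ 0 = 0
w3 = w2 ⊕ in2 = 0 ⊕ 1 = 1
w4 = ¬w3 = ¬1 = 0
w5 = w2 ⊕ w4 = 0 ⊕ 0 = 0
So w5 = 0.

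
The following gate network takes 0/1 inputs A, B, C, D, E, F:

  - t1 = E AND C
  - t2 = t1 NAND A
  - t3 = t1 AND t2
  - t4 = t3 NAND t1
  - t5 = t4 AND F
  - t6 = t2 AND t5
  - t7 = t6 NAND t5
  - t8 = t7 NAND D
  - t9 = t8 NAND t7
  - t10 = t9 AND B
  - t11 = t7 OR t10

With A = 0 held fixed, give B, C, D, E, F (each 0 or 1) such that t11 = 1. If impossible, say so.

B=1, C=0, D=0, E=0, F=0

t11 = t7 OR t10 must be 1, so at least one of t7, t10 is 1.
Check with A = 0 and B=1, C=0, D=0, E=0, F=0:
t1 = E AND C = 0 AND 0 = 0
t2 = t1 NAND A = 0 NAND 0 = 1
t3 = t1 AND t2 = 0 AND 1 = 0
t4 = t3 NAND t1 = 0 NAND 0 = 1
t5 = t4 AND F = 1 AND 0 = 0
t6 = t2 AND t5 = 1 AND 0 = 0
t7 = t6 NAND t5 = 0 NAND 0 = 1
t8 = t7 NAND D = 1 NAND 0 = 1
t9 = t8 NAND t7 = 1 NAND 1 = 0
t10 = t9 AND B = 0 AND 1 = 0
t11 = t7 OR t10 = 1 OR 0 = 1
So t11 = 1.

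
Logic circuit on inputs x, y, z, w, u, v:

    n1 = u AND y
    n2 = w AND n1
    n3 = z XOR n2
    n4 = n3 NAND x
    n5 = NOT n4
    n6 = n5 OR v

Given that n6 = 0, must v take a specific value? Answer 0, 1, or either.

0

n6 = n5 OR v must be 0, so both n5 = 0 and v = 0.
n5 = NOT n4 must be 0, so n4 = 1.
Every assignment with n6 = 0 has v = 0; there are 24 such assignment(s).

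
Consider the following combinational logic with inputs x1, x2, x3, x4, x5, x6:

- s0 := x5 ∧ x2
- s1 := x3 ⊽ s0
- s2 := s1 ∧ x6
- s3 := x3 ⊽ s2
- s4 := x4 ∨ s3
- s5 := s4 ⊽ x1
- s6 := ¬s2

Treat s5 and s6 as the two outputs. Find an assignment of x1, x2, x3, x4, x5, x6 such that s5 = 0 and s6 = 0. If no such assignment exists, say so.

x1=0, x2=0, x3=0, x4=1, x5=1, x6=1

Check with x1=0, x2=0, x3=0, x4=1, x5=1, x6=1:
s0 = x5 ∧ x2 = 1 ∧ 0 = 0
s1 = x3 ⊽ s0 = 0 ⊽ 0 = 1
s2 = s1 ∧ x6 = 1 ∧ 1 = 1
s3 = x3 ⊽ s2 = 0 ⊽ 1 = 0
s4 = x4 ∨ s3 = 1 ∨ 0 = 1
s5 = s4 ⊽ x1 = 1 ⊽ 0 = 0
s6 = ¬s2 = ¬1 = 0
So s5 = 0 and s6 = 0.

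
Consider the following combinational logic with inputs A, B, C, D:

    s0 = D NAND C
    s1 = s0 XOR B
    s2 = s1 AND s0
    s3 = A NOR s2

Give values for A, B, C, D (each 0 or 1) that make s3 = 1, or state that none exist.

s3 = A NOR s2 must be 1, so both A = 0 and s2 = 0.
s2 = s1 AND s0 must be 0, so at least one of s1, s0 is 0.
Check with A=0, B=1, C=1, D=0:
s0 = D NAND C = 0 NAND 1 = 1
s1 = s0 XOR B = 1 XOR 1 = 0
s2 = s1 AND s0 = 0 AND 1 = 0
s3 = A NOR s2 = 0 NOR 0 = 1
So s3 = 1 as required.

A=0, B=1, C=1, D=0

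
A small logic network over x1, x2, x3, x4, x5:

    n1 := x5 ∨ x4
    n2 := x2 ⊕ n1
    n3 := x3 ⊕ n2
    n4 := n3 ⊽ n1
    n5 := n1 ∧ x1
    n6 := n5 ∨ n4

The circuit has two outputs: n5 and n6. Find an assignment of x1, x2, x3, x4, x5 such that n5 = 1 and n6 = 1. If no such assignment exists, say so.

x1=1, x2=0, x3=1, x4=0, x5=1

Check with x1=1, x2=0, x3=1, x4=0, x5=1:
n1 = x5 ∨ x4 = 1 ∨ 0 = 1
n2 = x2 ⊕ n1 = 0 ⊕ 1 = 1
n3 = x3 ⊕ n2 = 1 ⊕ 1 = 0
n4 = n3 ⊽ n1 = 0 ⊽ 1 = 0
n5 = n1 ∧ x1 = 1 ∧ 1 = 1
n6 = n5 ∨ n4 = 1 ∨ 0 = 1
So n5 = 1 and n6 = 1.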